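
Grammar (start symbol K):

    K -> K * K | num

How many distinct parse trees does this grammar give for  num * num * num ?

Parse trees for num * num * num:
  [K [K num] * [K [K num] * [K num]]]
  [K [K [K num] * [K num]] * [K num]]

2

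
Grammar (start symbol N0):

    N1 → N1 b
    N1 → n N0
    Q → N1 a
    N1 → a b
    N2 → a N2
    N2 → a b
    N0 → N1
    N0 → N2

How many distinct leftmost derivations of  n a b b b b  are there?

5

Parse trees for n a b b b b:
  [N0 [N1 [N1 [N1 [N1 n [N0 [N1 a b]]] b] b] b]]
  [N0 [N1 [N1 [N1 [N1 n [N0 [N2 a b]]] b] b] b]]
  [N0 [N1 [N1 [N1 n [N0 [N1 [N1 a b] b]]] b] b]]
  [N0 [N1 [N1 n [N0 [N1 [N1 [N1 a b] b] b]]] b]]
  [N0 [N1 n [N0 [N1 [N1 [N1 [N1 a b] b] b] b]]]]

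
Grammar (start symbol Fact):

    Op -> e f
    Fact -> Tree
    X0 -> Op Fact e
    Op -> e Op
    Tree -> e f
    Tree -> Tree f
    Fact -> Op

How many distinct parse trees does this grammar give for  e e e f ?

Parse trees for e e e f:
  [Fact [Op e [Op e [Op e f]]]]

1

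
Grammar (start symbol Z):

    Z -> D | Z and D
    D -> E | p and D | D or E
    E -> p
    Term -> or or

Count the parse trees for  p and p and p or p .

Parse trees for p and p and p or p:
  [Z [D p and [D p and [D [D [E p]] or [E p]]]]]
  [Z [D p and [D [D p and [D [E p]]] or [E p]]]]
  [Z [D [D p and [D p and [D [E p]]]] or [E p]]]
  [Z [Z [D [E p]]] and [D p and [D [D [E p]] or [E p]]]]
  [Z [Z [D [E p]]] and [D [D p and [D [E p]]] or [E p]]]
  [Z [Z [D p and [D [E p]]]] and [D [D [E p]] or [E p]]]
  [Z [Z [Z [D [E p]]] and [D [E p]]] and [D [D [E p]] or [E p]]]

7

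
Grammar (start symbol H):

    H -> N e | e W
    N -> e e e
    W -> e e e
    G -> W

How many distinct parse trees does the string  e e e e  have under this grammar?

Parse trees for e e e e:
  [H [N e e e] e]
  [H e [W e e e]]

2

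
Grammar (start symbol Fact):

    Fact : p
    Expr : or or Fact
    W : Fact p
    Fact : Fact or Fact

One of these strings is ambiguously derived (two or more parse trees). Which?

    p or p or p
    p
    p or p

p or p or p

p or p or p: 2 trees
p: 1 tree
p or p: 1 tree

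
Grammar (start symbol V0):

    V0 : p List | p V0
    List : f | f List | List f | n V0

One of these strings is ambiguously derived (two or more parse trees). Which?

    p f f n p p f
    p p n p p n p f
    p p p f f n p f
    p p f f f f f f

p f f n p p f: 1 tree
p p n p p n p f: 1 tree
p p p f f n p f: 1 tree
p p f f f f f f: 32 trees

p p f f f f f f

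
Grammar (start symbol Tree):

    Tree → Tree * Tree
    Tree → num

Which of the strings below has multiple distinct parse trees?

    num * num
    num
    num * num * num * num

num * num: 1 tree
num: 1 tree
num * num * num * num: 5 trees

num * num * num * num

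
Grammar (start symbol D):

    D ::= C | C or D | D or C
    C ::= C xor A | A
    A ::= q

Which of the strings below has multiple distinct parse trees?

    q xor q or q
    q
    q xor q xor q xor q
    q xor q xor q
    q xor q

q xor q or q: 2 trees
q: 1 tree
q xor q xor q xor q: 1 tree
q xor q xor q: 1 tree
q xor q: 1 tree

q xor q or q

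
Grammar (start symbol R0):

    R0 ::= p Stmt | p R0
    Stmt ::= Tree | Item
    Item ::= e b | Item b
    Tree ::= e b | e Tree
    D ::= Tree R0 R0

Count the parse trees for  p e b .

2

Parse trees for p e b:
  [R0 p [Stmt [Tree e b]]]
  [R0 p [Stmt [Item e b]]]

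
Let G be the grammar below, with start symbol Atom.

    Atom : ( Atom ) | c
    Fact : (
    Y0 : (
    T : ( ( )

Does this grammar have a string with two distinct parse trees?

Only Atom is reachable from Atom; ignoring the rest: Each string is a nest of matched brackets around a single atom. An opening bracket forces the recursive rule; an atom forces the base rule.

Unambiguous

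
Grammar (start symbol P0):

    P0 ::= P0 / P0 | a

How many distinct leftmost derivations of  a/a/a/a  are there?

5

Parse trees for a/a/a/a:
  [P0 [P0 a] / [P0 [P0 a] / [P0 [P0 a] / [P0 a]]]]
  [P0 [P0 a] / [P0 [P0 [P0 a] / [P0 a]] / [P0 a]]]
  [P0 [P0 [P0 a] / [P0 a]] / [P0 [P0 a] / [P0 a]]]
  [P0 [P0 [P0 a] / [P0 [P0 a] / [P0 a]]] / [P0 a]]
  [P0 [P0 [P0 [P0 a] / [P0 a]] / [P0 a]] / [P0 a]]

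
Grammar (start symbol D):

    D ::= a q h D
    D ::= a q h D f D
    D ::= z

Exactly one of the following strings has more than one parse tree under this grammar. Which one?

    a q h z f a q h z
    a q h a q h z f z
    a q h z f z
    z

a q h z f a q h z: 1 tree
a q h a q h z f z: 2 trees
a q h z f z: 1 tree
z: 1 tree

a q h a q h z f z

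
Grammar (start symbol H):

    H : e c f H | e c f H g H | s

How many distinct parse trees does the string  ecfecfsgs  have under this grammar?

2

Parse trees for ecfecfsgs:
  [H e c f [H e c f [H s] g [H s]]]
  [H e c f [H e c f [H s]] g [H s]]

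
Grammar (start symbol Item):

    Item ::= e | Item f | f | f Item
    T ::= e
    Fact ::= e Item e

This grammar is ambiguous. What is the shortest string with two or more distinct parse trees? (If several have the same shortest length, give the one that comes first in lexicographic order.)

length 1: no string has ≥2 trees
length 2: f f has 2 parse trees

Two derivations of f f:
  Item ⇒ Item f ⇒ f f
  Item ⇒ f Item ⇒ f f

f f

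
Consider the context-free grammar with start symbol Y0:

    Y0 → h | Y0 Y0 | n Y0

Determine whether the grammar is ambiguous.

Witness: h h h

Derivation 1: Y0 ⇒ Y0 Y0 ⇒ h Y0 ⇒ h Y0 Y0 ⇒ h h Y0 ⇒ h h h
Derivation 2: Y0 ⇒ Y0 Y0 ⇒ Y0 Y0 Y0 ⇒ h Y0 Y0 ⇒ h h Y0 ⇒ h h h

Two distinct leftmost derivations for the same string.

Ambiguous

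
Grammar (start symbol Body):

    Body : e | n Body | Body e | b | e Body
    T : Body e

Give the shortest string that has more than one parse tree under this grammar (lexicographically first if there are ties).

length 1: no string has ≥2 trees
length 2: e e has 2 parse trees

Two derivations of e e:
  Body ⇒ Body e ⇒ e e
  Body ⇒ e Body ⇒ e e

e e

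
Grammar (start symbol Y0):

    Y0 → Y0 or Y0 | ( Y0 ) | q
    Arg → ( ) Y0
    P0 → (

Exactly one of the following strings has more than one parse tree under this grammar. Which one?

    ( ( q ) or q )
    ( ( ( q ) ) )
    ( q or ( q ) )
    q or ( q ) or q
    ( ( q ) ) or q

( ( q ) or q ): 1 tree
( ( ( q ) ) ): 1 tree
( q or ( q ) ): 1 tree
q or ( q ) or q: 2 trees
( ( q ) ) or q: 1 tree

q or ( q ) or q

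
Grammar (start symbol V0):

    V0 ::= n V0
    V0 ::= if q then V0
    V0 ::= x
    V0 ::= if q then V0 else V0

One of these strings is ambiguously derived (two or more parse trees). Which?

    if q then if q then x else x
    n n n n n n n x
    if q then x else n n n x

if q then if q then x else x

if q then if q then x else x: 2 trees
n n n n n n n x: 1 tree
if q then x else n n n x: 1 tree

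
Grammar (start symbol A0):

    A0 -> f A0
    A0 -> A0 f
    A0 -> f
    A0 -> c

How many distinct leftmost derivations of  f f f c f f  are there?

Parse trees for f f f c f f (showing first 6 of 10):
  [A0 f [A0 f [A0 f [A0 [A0 [A0 c] f] f]]]]
  [A0 f [A0 f [A0 [A0 f [A0 [A0 c] f]] f]]]
  [A0 f [A0 f [A0 [A0 [A0 f [A0 c]] f] f]]]
  [A0 f [A0 [A0 f [A0 f [A0 [A0 c] f]]] f]]
  [A0 f [A0 [A0 f [A0 [A0 f [A0 c]] f]] f]]
  [A0 f [A0 [A0 [A0 f [A0 f [A0 c]]] f] f]]

10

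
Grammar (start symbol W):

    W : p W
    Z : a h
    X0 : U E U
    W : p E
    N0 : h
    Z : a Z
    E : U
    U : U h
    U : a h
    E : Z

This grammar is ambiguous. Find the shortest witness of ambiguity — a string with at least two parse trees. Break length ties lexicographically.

length 3: p a h has 2 parse trees

Two derivations of p a h:
  W ⇒ p E ⇒ p U ⇒ p a h
  W ⇒ p E ⇒ p Z ⇒ p a h

p a h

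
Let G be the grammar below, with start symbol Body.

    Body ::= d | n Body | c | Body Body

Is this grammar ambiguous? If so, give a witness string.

Ambiguous

Witness: c c c

Derivation 1: Body ⇒ Body Body ⇒ c Body ⇒ c Body Body ⇒ c c Body ⇒ c c c
Derivation 2: Body ⇒ Body Body ⇒ Body Body Body ⇒ c Body Body ⇒ c c Body ⇒ c c c

Two distinct leftmost derivations for the same string.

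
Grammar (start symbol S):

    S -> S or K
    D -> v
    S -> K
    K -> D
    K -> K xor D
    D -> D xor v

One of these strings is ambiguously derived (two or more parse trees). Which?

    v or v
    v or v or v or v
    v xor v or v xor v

v xor v or v xor v

v or v: 1 tree
v or v or v or v: 1 tree
v xor v or v xor v: 4 trees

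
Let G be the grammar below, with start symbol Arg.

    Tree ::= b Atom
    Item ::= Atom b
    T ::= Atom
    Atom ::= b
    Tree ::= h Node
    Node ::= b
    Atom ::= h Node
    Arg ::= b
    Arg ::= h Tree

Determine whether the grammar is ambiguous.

Unambiguous

(T, Item are unreachable from Arg, so their rules don't affect L(Arg).) The reachable rules are right-linear with at most one rule per (nonterminal, next-terminal) pair. Each input token forces the next rule, so parsing is deterministic.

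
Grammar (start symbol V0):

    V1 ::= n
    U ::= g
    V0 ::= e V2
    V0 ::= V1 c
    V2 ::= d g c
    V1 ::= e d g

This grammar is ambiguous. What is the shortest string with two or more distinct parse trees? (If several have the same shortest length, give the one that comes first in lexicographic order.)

length 2: no string has ≥2 trees
length 4: e d g c has 2 parse trees

Two derivations of e d g c:
  V0 ⇒ e V2 ⇒ e d g c
  V0 ⇒ V1 c ⇒ e d g c

e d g c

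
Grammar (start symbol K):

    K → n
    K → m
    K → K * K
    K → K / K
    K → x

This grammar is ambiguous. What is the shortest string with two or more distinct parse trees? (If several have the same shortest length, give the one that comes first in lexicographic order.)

length 1: no string has ≥2 trees
length 3: no string has ≥2 trees
length 5: m * m * m has 2 parse trees

Two derivations of m * m * m:
  K ⇒ K * K ⇒ m * K ⇒ m * K * K ⇒ m * m * K ⇒ m * m * m
  K ⇒ K * K ⇒ K * K * K ⇒ m * K * K ⇒ m * m * K ⇒ m * m * m

m * m * m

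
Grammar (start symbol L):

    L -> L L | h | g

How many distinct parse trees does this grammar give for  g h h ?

Parse trees for g h h:
  [L [L g] [L [L h] [L h]]]
  [L [L [L g] [L h]] [L h]]

2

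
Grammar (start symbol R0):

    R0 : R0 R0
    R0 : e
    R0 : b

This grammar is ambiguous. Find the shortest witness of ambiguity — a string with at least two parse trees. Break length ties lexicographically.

length 1: no string has ≥2 trees
length 2: no string has ≥2 trees
length 3: b b b has 2 parse trees

Two derivations of b b b:
  R0 ⇒ R0 R0 ⇒ R0 R0 R0 ⇒ b R0 R0 ⇒ b b R0 ⇒ b b b
  R0 ⇒ R0 R0 ⇒ b R0 ⇒ b R0 R0 ⇒ b b R0 ⇒ b b b

b b b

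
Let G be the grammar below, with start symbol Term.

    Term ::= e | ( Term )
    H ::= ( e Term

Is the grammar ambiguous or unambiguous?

(H is unreachable from Term, so its rules don't affect L(Term).) Each string is a nest of matched brackets around a single atom. An opening bracket forces the recursive rule; an atom forces the base rule.

Unambiguous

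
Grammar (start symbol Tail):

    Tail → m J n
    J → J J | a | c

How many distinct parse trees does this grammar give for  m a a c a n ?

5

Parse trees for m a a c a n:
  [Tail m [J [J a] [J [J a] [J [J c] [J a]]]] n]
  [Tail m [J [J a] [J [J [J a] [J c]] [J a]]] n]
  [Tail m [J [J [J a] [J a]] [J [J c] [J a]]] n]
  [Tail m [J [J [J a] [J [J a] [J c]]] [J a]] n]
  [Tail m [J [J [J [J a] [J a]] [J c]] [J a]] n]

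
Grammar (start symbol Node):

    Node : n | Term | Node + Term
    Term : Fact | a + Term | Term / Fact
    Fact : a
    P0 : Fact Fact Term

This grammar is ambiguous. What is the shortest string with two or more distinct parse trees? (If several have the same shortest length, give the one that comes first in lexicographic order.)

a + a

length 1: no string has ≥2 trees
length 3: a + a has 2 parse trees

Two derivations of a + a:
  Node ⇒ Term ⇒ a + Term ⇒ a + Fact ⇒ a + a
  Node ⇒ Node + Term ⇒ Term + Term ⇒ Fact + Term ⇒ a + Term ⇒ a + Fact ⇒ a + a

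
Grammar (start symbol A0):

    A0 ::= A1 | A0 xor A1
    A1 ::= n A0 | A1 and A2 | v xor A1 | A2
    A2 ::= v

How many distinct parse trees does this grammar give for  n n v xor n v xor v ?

Parse trees for n n v xor n v xor v (showing first 6 of 17):
  [A0 [A1 n [A0 [A1 n [A0 [A1 v xor [A1 n [A0 [A1 v xor [A1 [A2 v]]]]]]]]]]]
  [A0 [A1 n [A0 [A1 n [A0 [A1 v xor [A1 n [A0 [A0 [A1 [A2 v]]] xor [A1 [A2 v]]]]]]]]]]
  [A0 [A1 n [A0 [A1 n [A0 [A0 [A1 [A2 v]]] xor [A1 n [A0 [A1 v xor [A1 [A2 v]]]]]]]]]]
  [A0 [A1 n [A0 [A1 n [A0 [A0 [A1 [A2 v]]] xor [A1 n [A0 [A0 [A1 [A2 v]]] xor [A1 [A2 v]]]]]]]]]
  [A0 [A1 n [A0 [A1 n [A0 [A0 [A1 v xor [A1 n [A0 [A1 [A2 v]]]]]] xor [A1 [A2 v]]]]]]]
  [A0 [A1 n [A0 [A1 n [A0 [A0 [A0 [A1 [A2 v]]] xor [A1 n [A0 [A1 [A2 v]]]]] xor [A1 [A2 v]]]]]]]

17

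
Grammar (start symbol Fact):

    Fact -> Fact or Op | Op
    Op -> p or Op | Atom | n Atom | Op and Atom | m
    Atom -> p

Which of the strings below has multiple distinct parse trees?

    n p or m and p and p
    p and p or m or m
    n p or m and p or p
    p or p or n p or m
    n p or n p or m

p or p or n p or m

n p or m and p and p: 1 tree
p and p or m or m: 1 tree
n p or m and p or p: 1 tree
p or p or n p or m: 4 trees
n p or n p or m: 1 tree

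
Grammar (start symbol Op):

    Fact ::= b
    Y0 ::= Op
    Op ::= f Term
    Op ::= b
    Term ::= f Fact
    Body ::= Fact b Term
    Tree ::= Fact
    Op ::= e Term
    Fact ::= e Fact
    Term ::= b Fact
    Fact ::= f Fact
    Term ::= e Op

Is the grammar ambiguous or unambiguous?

Unambiguous

(Body, Y0, Tree are unreachable from Op, so their rules don't affect L(Op).) Each reachable nonterminal has at most one production per leading terminal, and all productions are right-linear; the derivation is determined token-by-token.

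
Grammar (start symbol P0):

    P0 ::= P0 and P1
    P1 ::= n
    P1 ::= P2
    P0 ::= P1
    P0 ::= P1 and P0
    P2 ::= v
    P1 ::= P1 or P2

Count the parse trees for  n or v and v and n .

4

Parse trees for n or v and v and n:
  [P0 [P0 [P0 [P1 [P1 n] or [P2 v]]] and [P1 [P2 v]]] and [P1 n]]
  [P0 [P0 [P1 [P1 n] or [P2 v]] and [P0 [P1 [P2 v]]]] and [P1 n]]
  [P0 [P1 [P1 n] or [P2 v]] and [P0 [P0 [P1 [P2 v]]] and [P1 n]]]
  [P0 [P1 [P1 n] or [P2 v]] and [P0 [P1 [P2 v]] and [P0 [P1 n]]]]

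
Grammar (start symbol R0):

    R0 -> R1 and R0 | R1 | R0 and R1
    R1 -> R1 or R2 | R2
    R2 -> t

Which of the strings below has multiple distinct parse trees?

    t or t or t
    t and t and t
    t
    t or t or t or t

t or t or t: 1 tree
t and t and t: 4 trees
t: 1 tree
t or t or t or t: 1 tree

t and t and t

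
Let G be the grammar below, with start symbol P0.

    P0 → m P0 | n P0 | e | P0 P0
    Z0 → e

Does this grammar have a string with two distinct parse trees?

Ambiguous

Witness: e e e

Derivation 1: P0 ⇒ P0 P0 ⇒ e P0 ⇒ e P0 P0 ⇒ e e P0 ⇒ e e e
Derivation 2: P0 ⇒ P0 P0 ⇒ P0 P0 P0 ⇒ e P0 P0 ⇒ e e P0 ⇒ e e e

Two distinct leftmost derivations for the same string.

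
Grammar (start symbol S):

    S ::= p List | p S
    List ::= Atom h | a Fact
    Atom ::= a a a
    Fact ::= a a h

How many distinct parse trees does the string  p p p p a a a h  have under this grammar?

Parse trees for p p p p a a a h:
  [S p [S p [S p [S p [List [Atom a a a] h]]]]]
  [S p [S p [S p [S p [List a [Fact a a h]]]]]]

2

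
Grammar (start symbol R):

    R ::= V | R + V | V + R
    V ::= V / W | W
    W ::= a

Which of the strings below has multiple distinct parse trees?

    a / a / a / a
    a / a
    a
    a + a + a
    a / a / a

a / a / a / a: 1 tree
a / a: 1 tree
a: 1 tree
a + a + a: 4 trees
a / a / a: 1 tree

a + a + a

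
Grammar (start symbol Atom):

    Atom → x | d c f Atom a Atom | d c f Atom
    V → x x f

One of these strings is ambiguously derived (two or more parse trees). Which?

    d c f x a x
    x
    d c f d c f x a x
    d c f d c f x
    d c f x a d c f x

d c f x a x: 1 tree
x: 1 tree
d c f d c f x a x: 2 trees
d c f d c f x: 1 tree
d c f x a d c f x: 1 tree

d c f d c f x a x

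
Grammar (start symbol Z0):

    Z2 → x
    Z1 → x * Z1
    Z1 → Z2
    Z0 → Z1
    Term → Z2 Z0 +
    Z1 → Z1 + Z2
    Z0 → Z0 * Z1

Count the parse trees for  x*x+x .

Parse trees for x*x+x:
  [Z0 [Z1 x * [Z1 [Z1 [Z2 x]] + [Z2 x]]]]
  [Z0 [Z1 [Z1 x * [Z1 [Z2 x]]] + [Z2 x]]]
  [Z0 [Z0 [Z1 [Z2 x]]] * [Z1 [Z1 [Z2 x]] + [Z2 x]]]

3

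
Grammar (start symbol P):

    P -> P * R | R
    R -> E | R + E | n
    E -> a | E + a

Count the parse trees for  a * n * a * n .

1

Parse trees for a * n * a * n:
  [P [P [P [P [R [E a]]] * [R n]] * [R [E a]]] * [R n]]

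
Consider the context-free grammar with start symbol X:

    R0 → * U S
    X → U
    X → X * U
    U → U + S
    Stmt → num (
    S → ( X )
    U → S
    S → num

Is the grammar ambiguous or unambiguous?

Unambiguous

Only X, U, S are reachable from X; ignoring the rest: X → X * U | U  ;  U → U + S | S  — a left-associative chain with S at the bottom. Each string factors uniquely by precedence.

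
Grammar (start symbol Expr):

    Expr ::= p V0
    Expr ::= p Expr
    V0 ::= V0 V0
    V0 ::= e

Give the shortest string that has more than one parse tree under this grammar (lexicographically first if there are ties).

length 2: no string has ≥2 trees
length 3: no string has ≥2 trees
length 4: p e e e has 2 parse trees

Two derivations of p e e e:
  Expr ⇒ p V0 ⇒ p V0 V0 ⇒ p V0 V0 V0 ⇒ p e V0 V0 ⇒ p e e V0 ⇒ p e e e
  Expr ⇒ p V0 ⇒ p V0 V0 ⇒ p e V0 ⇒ p e V0 V0 ⇒ p e e V0 ⇒ p e e e

p e e e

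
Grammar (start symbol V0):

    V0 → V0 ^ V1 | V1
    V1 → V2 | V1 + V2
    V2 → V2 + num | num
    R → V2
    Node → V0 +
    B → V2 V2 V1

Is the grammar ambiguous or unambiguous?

Witness: num + num

Derivation 1: V0 ⇒ V1 ⇒ V2 ⇒ V2 + num ⇒ num + num
Derivation 2: V0 ⇒ V1 ⇒ V1 + V2 ⇒ V2 + V2 ⇒ num + V2 ⇒ num + num

Two distinct leftmost derivations for the same string.

Ambiguous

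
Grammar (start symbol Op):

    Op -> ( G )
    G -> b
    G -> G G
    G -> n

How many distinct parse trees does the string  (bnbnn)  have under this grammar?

14

Parse trees for (bnbnn) (showing first 6 of 14):
  [Op ( [G [G b] [G [G n] [G [G b] [G [G n] [G n]]]]] )]
  [Op ( [G [G b] [G [G n] [G [G [G b] [G n]] [G n]]]] )]
  [Op ( [G [G b] [G [G [G n] [G b]] [G [G n] [G n]]]] )]
  [Op ( [G [G b] [G [G [G n] [G [G b] [G n]]] [G n]]] )]
  [Op ( [G [G b] [G [G [G [G n] [G b]] [G n]] [G n]]] )]
  [Op ( [G [G [G b] [G n]] [G [G b] [G [G n] [G n]]]] )]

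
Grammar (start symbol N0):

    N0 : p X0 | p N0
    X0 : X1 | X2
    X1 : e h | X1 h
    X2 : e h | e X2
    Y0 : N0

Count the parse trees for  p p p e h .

2

Parse trees for p p p e h:
  [N0 p [N0 p [N0 p [X0 [X1 e h]]]]]
  [N0 p [N0 p [N0 p [X0 [X2 e h]]]]]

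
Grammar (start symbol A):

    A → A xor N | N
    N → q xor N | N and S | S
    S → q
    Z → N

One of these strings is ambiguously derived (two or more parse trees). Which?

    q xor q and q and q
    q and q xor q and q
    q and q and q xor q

q xor q and q and q: 4 trees
q and q xor q and q: 1 tree
q and q and q xor q: 1 tree

q xor q and q and q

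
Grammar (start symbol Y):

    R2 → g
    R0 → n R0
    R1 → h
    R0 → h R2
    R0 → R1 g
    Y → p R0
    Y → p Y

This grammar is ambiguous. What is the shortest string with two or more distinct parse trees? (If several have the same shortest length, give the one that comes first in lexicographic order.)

p h g

length 3: p h g has 2 parse trees

Two derivations of p h g:
  Y ⇒ p R0 ⇒ p h R2 ⇒ p h g
  Y ⇒ p R0 ⇒ p R1 g ⇒ p h g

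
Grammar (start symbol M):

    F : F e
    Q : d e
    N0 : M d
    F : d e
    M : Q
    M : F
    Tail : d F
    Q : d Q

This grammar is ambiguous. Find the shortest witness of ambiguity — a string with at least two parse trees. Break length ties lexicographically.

d e

length 2: d e has 2 parse trees

Two derivations of d e:
  M ⇒ Q ⇒ d e
  M ⇒ F ⇒ d e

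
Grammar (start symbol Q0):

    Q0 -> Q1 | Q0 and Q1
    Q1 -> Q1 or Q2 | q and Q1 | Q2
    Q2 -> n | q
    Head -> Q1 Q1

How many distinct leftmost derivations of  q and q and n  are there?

4

Parse trees for q and q and n:
  [Q0 [Q1 q and [Q1 q and [Q1 [Q2 n]]]]]
  [Q0 [Q0 [Q1 [Q2 q]]] and [Q1 q and [Q1 [Q2 n]]]]
  [Q0 [Q0 [Q1 q and [Q1 [Q2 q]]]] and [Q1 [Q2 n]]]
  [Q0 [Q0 [Q0 [Q1 [Q2 q]]] and [Q1 [Q2 q]]] and [Q1 [Q2 n]]]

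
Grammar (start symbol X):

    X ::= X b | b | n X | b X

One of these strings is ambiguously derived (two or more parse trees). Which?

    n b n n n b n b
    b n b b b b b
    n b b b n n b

b n b b b b b

n b n n n b n b: 1 tree
b n b b b b b: 57 trees
n b b b n n b: 1 tree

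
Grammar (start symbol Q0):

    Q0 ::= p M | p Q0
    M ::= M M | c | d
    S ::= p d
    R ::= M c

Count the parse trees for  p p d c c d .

Parse trees for p p d c c d:
  [Q0 p [Q0 p [M [M d] [M [M c] [M [M c] [M d]]]]]]
  [Q0 p [Q0 p [M [M d] [M [M [M c] [M c]] [M d]]]]]
  [Q0 p [Q0 p [M [M [M d] [M c]] [M [M c] [M d]]]]]
  [Q0 p [Q0 p [M [M [M d] [M [M c] [M c]]] [M d]]]]
  [Q0 p [Q0 p [M [M [M [M d] [M c]] [M c]] [M d]]]]

5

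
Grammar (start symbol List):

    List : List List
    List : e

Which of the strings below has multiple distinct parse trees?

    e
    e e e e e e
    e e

e: 1 tree
e e e e e e: 42 trees
e e: 1 tree

e e e e e e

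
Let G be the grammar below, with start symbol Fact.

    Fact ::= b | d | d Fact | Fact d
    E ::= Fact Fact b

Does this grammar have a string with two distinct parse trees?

Ambiguous

Witness: d d

Derivation 1: Fact ⇒ d Fact ⇒ d d
Derivation 2: Fact ⇒ Fact d ⇒ d d

Two distinct leftmost derivations for the same string.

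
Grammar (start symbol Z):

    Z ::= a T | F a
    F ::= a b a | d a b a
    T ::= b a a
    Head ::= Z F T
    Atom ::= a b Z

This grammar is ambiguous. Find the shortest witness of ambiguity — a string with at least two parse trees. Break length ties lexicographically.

length 4: a b a a has 2 parse trees

Two derivations of a b a a:
  Z ⇒ a T ⇒ a b a a
  Z ⇒ F a ⇒ a b a a

a b a a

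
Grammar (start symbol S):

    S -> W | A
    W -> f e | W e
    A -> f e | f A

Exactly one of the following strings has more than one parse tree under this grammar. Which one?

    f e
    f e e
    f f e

f e

f e: 2 trees
f e e: 1 tree
f f e: 1 tree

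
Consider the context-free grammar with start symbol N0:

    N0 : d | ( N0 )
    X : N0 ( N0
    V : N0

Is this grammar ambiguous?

Unambiguous

Only N0 is reachable from N0; ignoring the rest: L(N0) is { openⁿ atom closeⁿ : n ≥ 0 }. The bracket depth fixes n, and the derivation is forced at every step.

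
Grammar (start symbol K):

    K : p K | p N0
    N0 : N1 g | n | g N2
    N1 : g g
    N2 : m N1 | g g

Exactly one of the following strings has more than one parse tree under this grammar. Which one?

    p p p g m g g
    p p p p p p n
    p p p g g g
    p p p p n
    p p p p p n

p p p g g g

p p p g m g g: 1 tree
p p p p p p n: 1 tree
p p p g g g: 2 trees
p p p p n: 1 tree
p p p p p n: 1 tree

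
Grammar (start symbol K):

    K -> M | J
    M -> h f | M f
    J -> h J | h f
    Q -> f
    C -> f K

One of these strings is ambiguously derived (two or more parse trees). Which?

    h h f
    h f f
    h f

h f

h h f: 1 tree
h f f: 1 tree
h f: 2 trees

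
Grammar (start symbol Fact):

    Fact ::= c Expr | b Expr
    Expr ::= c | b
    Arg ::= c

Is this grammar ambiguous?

Unambiguous

(Arg is unreachable from Fact, so its rules don't affect L(Fact).) Each reachable nonterminal has at most one production per leading terminal, and all productions are right-linear; the derivation is determined token-by-token.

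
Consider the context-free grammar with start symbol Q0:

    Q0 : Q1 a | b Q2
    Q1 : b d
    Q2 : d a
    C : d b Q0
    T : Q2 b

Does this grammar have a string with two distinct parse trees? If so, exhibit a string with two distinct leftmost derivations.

Witness: b d a

Derivation 1: Q0 ⇒ Q1 a ⇒ b d a
Derivation 2: Q0 ⇒ b Q2 ⇒ b d a

Two distinct leftmost derivations for the same string.

Ambiguous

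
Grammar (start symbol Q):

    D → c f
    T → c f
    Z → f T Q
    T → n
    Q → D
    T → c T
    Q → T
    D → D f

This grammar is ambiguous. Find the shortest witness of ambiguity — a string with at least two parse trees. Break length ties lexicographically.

length 1: no string has ≥2 trees
length 2: c f has 2 parse trees

Two derivations of c f:
  Q ⇒ D ⇒ c f
  Q ⇒ T ⇒ c f

c f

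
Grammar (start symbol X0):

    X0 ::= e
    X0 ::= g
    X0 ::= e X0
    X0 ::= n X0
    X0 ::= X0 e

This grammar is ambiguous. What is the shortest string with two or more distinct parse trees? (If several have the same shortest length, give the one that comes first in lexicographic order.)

e e

length 1: no string has ≥2 trees
length 2: e e has 2 parse trees

Two derivations of e e:
  X0 ⇒ e X0 ⇒ e e
  X0 ⇒ X0 e ⇒ e e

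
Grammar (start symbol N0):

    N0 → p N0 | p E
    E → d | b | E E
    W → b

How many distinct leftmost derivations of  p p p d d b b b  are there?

14

Parse trees for p p p d d b b b (showing first 6 of 14):
  [N0 p [N0 p [N0 p [E [E d] [E [E d] [E [E b] [E [E b] [E b]]]]]]]]
  [N0 p [N0 p [N0 p [E [E d] [E [E d] [E [E [E b] [E b]] [E b]]]]]]]
  [N0 p [N0 p [N0 p [E [E d] [E [E [E d] [E b]] [E [E b] [E b]]]]]]]
  [N0 p [N0 p [N0 p [E [E d] [E [E [E d] [E [E b] [E b]]] [E b]]]]]]
  [N0 p [N0 p [N0 p [E [E d] [E [E [E [E d] [E b]] [E b]] [E b]]]]]]
  [N0 p [N0 p [N0 p [E [E [E d] [E d]] [E [E b] [E [E b] [E b]]]]]]]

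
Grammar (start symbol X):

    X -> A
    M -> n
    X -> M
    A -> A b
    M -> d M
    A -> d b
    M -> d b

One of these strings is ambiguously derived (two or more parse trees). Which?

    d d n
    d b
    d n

d d n: 1 tree
d b: 2 trees
d n: 1 tree

d b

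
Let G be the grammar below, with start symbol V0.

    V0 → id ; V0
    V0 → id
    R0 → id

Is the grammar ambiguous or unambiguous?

Only V0 is reachable from V0; ignoring the rest: Right-recursive list with a separator: after each atom, whether the separator follows determines the rule. One parse per string.

Unambiguous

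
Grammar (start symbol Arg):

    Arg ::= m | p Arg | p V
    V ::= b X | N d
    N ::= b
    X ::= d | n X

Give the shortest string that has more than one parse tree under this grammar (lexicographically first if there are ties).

p b d

length 1: no string has ≥2 trees
length 2: no string has ≥2 trees
length 3: p b d has 2 parse trees

Two derivations of p b d:
  Arg ⇒ p V ⇒ p b X ⇒ p b d
  Arg ⇒ p V ⇒ p N d ⇒ p b d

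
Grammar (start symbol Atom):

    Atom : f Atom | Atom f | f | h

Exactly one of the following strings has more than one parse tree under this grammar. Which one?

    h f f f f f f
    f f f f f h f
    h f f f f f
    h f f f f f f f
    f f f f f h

h f f f f f f: 1 tree
f f f f f h f: 6 trees
h f f f f f: 1 tree
h f f f f f f f: 1 tree
f f f f f h: 1 tree

f f f f f h f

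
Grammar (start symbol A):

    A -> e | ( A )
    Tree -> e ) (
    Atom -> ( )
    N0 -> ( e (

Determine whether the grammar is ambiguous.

Unambiguous

(Tree, Atom, N0 are unreachable from A, so their rules don't affect L(A).) L(A) is { openⁿ atom closeⁿ : n ≥ 0 }. The bracket depth fixes n, and the derivation is forced at every step.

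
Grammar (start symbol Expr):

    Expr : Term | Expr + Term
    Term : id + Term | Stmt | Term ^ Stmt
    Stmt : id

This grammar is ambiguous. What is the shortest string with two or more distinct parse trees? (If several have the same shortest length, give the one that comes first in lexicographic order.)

id + id

length 1: no string has ≥2 trees
length 3: id + id has 2 parse trees

Two derivations of id + id:
  Expr ⇒ Term ⇒ id + Term ⇒ id + Stmt ⇒ id + id
  Expr ⇒ Expr + Term ⇒ Term + Term ⇒ Stmt + Term ⇒ id + Term ⇒ id + Stmt ⇒ id + id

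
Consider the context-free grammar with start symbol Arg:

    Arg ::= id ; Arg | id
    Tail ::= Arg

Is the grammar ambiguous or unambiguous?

Only Arg is reachable from Arg; ignoring the rest: The reachable grammar is A → atom sep A | atom. Each atom is followed by either the separator (recurse) or end-of-string (stop) — no choice point.

Unambiguous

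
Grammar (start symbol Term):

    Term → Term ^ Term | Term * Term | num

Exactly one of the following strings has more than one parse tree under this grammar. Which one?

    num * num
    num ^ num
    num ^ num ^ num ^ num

num ^ num ^ num ^ num

num * num: 1 tree
num ^ num: 1 tree
num ^ num ^ num ^ num: 5 trees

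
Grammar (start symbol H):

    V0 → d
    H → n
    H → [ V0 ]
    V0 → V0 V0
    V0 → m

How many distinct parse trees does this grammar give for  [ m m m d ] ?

5

Parse trees for [ m m m d ]:
  [H [ [V0 [V0 m] [V0 [V0 m] [V0 [V0 m] [V0 d]]]] ]]
  [H [ [V0 [V0 m] [V0 [V0 [V0 m] [V0 m]] [V0 d]]] ]]
  [H [ [V0 [V0 [V0 m] [V0 m]] [V0 [V0 m] [V0 d]]] ]]
  [H [ [V0 [V0 [V0 m] [V0 [V0 m] [V0 m]]] [V0 d]] ]]
  [H [ [V0 [V0 [V0 [V0 m] [V0 m]] [V0 m]] [V0 d]] ]]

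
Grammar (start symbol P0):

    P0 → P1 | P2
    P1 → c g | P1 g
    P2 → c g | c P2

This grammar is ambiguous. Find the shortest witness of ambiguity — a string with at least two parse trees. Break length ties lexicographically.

c g

length 2: c g has 2 parse trees

Two derivations of c g:
  P0 ⇒ P1 ⇒ c g
  P0 ⇒ P2 ⇒ c g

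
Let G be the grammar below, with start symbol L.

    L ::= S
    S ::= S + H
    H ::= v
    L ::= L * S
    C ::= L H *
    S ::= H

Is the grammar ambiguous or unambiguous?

(C is unreachable from L, so its rules don't affect L(L).) The grammar is stratified — L handles '*' (left-recursive), S handles '+', H atoms. Each operator has a fixed associativity and precedence level, so every string has one parse.

Unambiguous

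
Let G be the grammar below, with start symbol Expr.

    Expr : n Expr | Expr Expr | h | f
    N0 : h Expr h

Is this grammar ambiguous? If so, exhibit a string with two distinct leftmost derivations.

Ambiguous

Witness: f f f

Derivation 1: Expr ⇒ Expr Expr ⇒ Expr Expr Expr ⇒ f Expr Expr ⇒ f f Expr ⇒ f f f
Derivation 2: Expr ⇒ Expr Expr ⇒ f Expr ⇒ f Expr Expr ⇒ f f Expr ⇒ f f f

Two distinct leftmost derivations for the same string.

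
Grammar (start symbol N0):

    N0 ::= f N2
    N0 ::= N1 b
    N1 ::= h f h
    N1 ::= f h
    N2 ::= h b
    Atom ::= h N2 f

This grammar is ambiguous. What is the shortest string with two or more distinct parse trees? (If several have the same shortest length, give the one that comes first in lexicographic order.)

f h b

length 3: f h b has 2 parse trees

Two derivations of f h b:
  N0 ⇒ f N2 ⇒ f h b
  N0 ⇒ N1 b ⇒ f h b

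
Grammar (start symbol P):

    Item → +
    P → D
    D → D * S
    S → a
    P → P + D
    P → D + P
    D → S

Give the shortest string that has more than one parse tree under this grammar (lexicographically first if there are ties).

a + a

length 1: no string has ≥2 trees
length 3: a + a has 2 parse trees

Two derivations of a + a:
  P ⇒ P + D ⇒ D + D ⇒ S + D ⇒ a + D ⇒ a + S ⇒ a + a
  P ⇒ D + P ⇒ S + P ⇒ a + P ⇒ a + D ⇒ a + S ⇒ a + a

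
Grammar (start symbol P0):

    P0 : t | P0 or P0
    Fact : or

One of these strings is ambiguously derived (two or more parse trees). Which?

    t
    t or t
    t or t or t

t: 1 tree
t or t: 1 tree
t or t or t: 2 trees

t or t or t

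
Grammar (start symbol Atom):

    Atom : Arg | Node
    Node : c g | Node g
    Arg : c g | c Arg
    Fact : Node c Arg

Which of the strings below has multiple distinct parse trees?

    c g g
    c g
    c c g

c g g: 1 tree
c g: 2 trees
c c g: 1 tree

c g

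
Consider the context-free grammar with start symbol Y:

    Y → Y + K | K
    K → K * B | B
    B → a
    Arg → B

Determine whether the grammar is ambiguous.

Unambiguous

(Arg is unreachable from Y, so its rules don't affect L(Y).) The grammar is stratified — Y handles '+' (left-recursive), K handles '*', B atoms. Each operator has a fixed associativity and precedence level, so every string has one parse.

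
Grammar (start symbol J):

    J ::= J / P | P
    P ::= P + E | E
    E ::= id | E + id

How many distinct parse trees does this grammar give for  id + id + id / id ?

Parse trees for id + id + id / id:
  [J [J [P [P [E id]] + [E [E id] + id]]] / [P [E id]]]
  [J [J [P [P [P [E id]] + [E id]] + [E id]]] / [P [E id]]]
  [J [J [P [P [E [E id] + id]] + [E id]]] / [P [E id]]]
  [J [J [P [E [E [E id] + id] + id]]] / [P [E id]]]

4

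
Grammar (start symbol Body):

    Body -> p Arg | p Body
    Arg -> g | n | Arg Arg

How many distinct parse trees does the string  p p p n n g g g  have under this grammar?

Parse trees for p p p n n g g g (showing first 6 of 14):
  [Body p [Body p [Body p [Arg [Arg n] [Arg [Arg n] [Arg [Arg g] [Arg [Arg g] [Arg g]]]]]]]]
  [Body p [Body p [Body p [Arg [Arg n] [Arg [Arg n] [Arg [Arg [Arg g] [Arg g]] [Arg g]]]]]]]
  [Body p [Body p [Body p [Arg [Arg n] [Arg [Arg [Arg n] [Arg g]] [Arg [Arg g] [Arg g]]]]]]]
  [Body p [Body p [Body p [Arg [Arg n] [Arg [Arg [Arg n] [Arg [Arg g] [Arg g]]] [Arg g]]]]]]
  [Body p [Body p [Body p [Arg [Arg n] [Arg [Arg [Arg [Arg n] [Arg g]] [Arg g]] [Arg g]]]]]]
  [Body p [Body p [Body p [Arg [Arg [Arg n] [Arg n]] [Arg [Arg g] [Arg [Arg g] [Arg g]]]]]]]

14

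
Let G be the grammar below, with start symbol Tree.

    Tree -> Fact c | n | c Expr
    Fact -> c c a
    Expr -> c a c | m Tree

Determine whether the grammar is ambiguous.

Ambiguous

Witness: c c a c

Derivation 1: Tree ⇒ Fact c ⇒ c c a c
Derivation 2: Tree ⇒ c Expr ⇒ c c a c

Two distinct leftmost derivations for the same string.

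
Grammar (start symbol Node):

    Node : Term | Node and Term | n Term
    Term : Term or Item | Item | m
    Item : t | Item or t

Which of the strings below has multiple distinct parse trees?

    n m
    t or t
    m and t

n m: 1 tree
t or t: 2 trees
m and t: 1 tree

t or t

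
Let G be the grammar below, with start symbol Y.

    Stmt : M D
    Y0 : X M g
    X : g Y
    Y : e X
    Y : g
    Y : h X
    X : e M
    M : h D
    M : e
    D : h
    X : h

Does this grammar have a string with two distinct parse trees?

Only Y, X, M, D are reachable from Y; ignoring the rest: Restricted to the reachable nonterminals, every rule has the form A → t or A → t B, and no two rules for the same A share a first terminal. The grammar encodes a DFA — one run per string.

Unambiguous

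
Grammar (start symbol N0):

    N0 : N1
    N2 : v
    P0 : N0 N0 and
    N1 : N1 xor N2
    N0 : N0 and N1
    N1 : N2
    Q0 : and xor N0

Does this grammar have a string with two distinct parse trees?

Unambiguous

Only N0, N1, N2 are reachable from N0; ignoring the rest: The grammar is stratified — N0 handles 'and' (left-recursive), N1 handles 'xor', N2 atoms. Each operator has a fixed associativity and precedence level, so every string has one parse.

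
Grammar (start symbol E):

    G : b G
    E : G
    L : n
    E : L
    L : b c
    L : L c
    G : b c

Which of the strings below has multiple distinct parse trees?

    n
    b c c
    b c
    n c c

n: 1 tree
b c c: 1 tree
b c: 2 trees
n c c: 1 tree

b c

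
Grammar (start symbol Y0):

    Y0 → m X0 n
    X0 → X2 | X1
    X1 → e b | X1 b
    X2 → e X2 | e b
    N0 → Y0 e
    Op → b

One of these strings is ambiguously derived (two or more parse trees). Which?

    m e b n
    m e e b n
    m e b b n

m e b n

m e b n: 2 trees
m e e b n: 1 tree
m e b b n: 1 tree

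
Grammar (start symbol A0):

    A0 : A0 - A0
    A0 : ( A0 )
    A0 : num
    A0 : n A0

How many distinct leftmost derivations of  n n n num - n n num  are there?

4

Parse trees for n n n num - n n num:
  [A0 [A0 n [A0 n [A0 n [A0 num]]]] - [A0 n [A0 n [A0 num]]]]
  [A0 n [A0 [A0 n [A0 n [A0 num]]] - [A0 n [A0 n [A0 num]]]]]
  [A0 n [A0 n [A0 [A0 n [A0 num]] - [A0 n [A0 n [A0 num]]]]]]
  [A0 n [A0 n [A0 n [A0 [A0 num] - [A0 n [A0 n [A0 num]]]]]]]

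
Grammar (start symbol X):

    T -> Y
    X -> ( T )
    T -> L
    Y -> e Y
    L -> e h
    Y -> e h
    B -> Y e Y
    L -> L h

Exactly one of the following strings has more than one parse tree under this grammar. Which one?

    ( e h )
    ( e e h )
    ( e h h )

( e h )

( e h ): 2 trees
( e e h ): 1 tree
( e h h ): 1 tree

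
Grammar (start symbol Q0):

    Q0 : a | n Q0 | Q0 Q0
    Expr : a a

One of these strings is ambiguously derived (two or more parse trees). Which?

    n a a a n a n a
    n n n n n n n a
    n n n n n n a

n a a a n a n a

n a a a n a n a: 56 trees
n n n n n n n a: 1 tree
n n n n n n a: 1 tree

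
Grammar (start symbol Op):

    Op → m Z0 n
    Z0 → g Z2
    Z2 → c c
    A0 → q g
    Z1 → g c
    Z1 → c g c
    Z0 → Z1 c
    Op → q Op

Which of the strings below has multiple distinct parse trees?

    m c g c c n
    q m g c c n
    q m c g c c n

q m g c c n

m c g c c n: 1 tree
q m g c c n: 2 trees
q m c g c c n: 1 tree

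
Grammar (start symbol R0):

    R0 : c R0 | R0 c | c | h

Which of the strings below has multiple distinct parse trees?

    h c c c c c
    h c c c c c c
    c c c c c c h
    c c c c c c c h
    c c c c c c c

c c c c c c c

h c c c c c: 1 tree
h c c c c c c: 1 tree
c c c c c c h: 1 tree
c c c c c c c h: 1 tree
c c c c c c c: 64 trees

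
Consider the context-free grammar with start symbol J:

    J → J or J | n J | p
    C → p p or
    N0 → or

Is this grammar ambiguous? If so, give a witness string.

Witness: n p or p

Derivation 1: J ⇒ J or J ⇒ n J or J ⇒ n p or J ⇒ n p or p
Derivation 2: J ⇒ n J ⇒ n J or J ⇒ n p or J ⇒ n p or p

Two distinct leftmost derivations for the same string.

Ambiguous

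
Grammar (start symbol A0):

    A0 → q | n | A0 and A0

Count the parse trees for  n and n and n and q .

Parse trees for n and n and n and q:
  [A0 [A0 n] and [A0 [A0 n] and [A0 [A0 n] and [A0 q]]]]
  [A0 [A0 n] and [A0 [A0 [A0 n] and [A0 n]] and [A0 q]]]
  [A0 [A0 [A0 n] and [A0 n]] and [A0 [A0 n] and [A0 q]]]
  [A0 [A0 [A0 n] and [A0 [A0 n] and [A0 n]]] and [A0 q]]
  [A0 [A0 [A0 [A0 n] and [A0 n]] and [A0 n]] and [A0 q]]

5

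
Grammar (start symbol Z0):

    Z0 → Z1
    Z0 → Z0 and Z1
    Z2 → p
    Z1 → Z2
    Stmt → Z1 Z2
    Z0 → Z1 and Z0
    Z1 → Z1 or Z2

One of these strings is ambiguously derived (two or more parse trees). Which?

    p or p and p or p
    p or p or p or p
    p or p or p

p or p and p or p

p or p and p or p: 2 trees
p or p or p or p: 1 tree
p or p or p: 1 tree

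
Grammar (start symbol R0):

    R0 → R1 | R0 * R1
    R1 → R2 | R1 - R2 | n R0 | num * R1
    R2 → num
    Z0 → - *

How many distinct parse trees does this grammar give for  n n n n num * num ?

6

Parse trees for n n n n num * num:
  [R0 [R1 n [R0 [R1 n [R0 [R1 n [R0 [R1 n [R0 [R1 num * [R1 [R2 num]]]]]]]]]]]]
  [R0 [R1 n [R0 [R1 n [R0 [R1 n [R0 [R1 n [R0 [R0 [R1 [R2 num]]] * [R1 [R2 num]]]]]]]]]]]
  [R0 [R1 n [R0 [R1 n [R0 [R1 n [R0 [R0 [R1 n [R0 [R1 [R2 num]]]]] * [R1 [R2 num]]]]]]]]]
  [R0 [R1 n [R0 [R1 n [R0 [R0 [R1 n [R0 [R1 n [R0 [R1 [R2 num]]]]]]] * [R1 [R2 num]]]]]]]
  [R0 [R1 n [R0 [R0 [R1 n [R0 [R1 n [R0 [R1 n [R0 [R1 [R2 num]]]]]]]]] * [R1 [R2 num]]]]]
  [R0 [R0 [R1 n [R0 [R1 n [R0 [R1 n [R0 [R1 n [R0 [R1 [R2 num]]]]]]]]]]] * [R1 [R2 num]]]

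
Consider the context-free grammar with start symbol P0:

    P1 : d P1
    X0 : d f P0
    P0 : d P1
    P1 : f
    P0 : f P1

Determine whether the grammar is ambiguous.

Unambiguous

(X0 is unreachable from P0, so its rules don't affect L(P0).) The reachable rules are right-linear with at most one rule per (nonterminal, next-terminal) pair. Each input token forces the next rule, so parsing is deterministic.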